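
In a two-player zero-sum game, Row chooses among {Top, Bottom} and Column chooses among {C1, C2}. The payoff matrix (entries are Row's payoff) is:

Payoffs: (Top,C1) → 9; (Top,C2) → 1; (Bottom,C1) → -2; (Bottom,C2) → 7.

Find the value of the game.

Row minima: Top → 1, Bottom → -2; maximin = 1.
Column maxima: C1 → 9, C2 → 7; minimax = 7.
1 ≠ 7, so there is no saddle point; optimal play is mixed.
Let Row play Top with probability p. Expected payoff against C1: 9p + (-2)(1−p) = 11p − 2; against C2: 1p + 7(1−p) = −6p + 7.
Setting these equal: 11p − 2 = −6p + 7 ⇒ 17p = 9 ⇒ p = 9/17, and the value is (11)·(9/17) − 2 = 65/17.
For Column: with q = P(C1), equating Top's and Bottom's payoffs gives 8q + 1 = −9q + 7 ⇒ q = 6/17.

65/17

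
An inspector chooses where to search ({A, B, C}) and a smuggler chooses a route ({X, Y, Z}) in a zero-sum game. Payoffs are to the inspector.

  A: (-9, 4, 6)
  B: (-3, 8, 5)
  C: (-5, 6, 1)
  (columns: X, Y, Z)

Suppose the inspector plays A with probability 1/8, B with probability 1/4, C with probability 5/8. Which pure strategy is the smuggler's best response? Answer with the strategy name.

X

If the smuggler plays X, the inspector's expected payoff is (1/8)·(-9) + (1/4)·(-3) + (5/8)·(-5) = -5.
If the smuggler plays Y, the inspector's expected payoff is (1/8)·4 + (1/4)·8 + (5/8)·6 = 25/4.
If the smuggler plays Z, the inspector's expected payoff is (1/8)·6 + (1/4)·5 + (5/8)·1 = 21/8.
The smuggler minimizes the inspector's payoff; the smallest is -5, so the best response is X.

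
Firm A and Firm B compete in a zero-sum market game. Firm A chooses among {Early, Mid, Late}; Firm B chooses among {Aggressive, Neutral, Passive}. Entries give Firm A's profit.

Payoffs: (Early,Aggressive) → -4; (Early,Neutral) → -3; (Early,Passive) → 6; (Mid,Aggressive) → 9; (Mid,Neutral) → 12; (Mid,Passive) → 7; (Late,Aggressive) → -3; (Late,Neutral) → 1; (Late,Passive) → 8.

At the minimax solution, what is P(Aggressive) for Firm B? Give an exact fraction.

1/13

Row minima: Early → -4, Mid → 7, Late → -3; maximin = 7.
Column maxima: Aggressive → 9, Neutral → 12, Passive → 8; minimax = 8.
7 ≠ 8, so there is no saddle point; optimal play is mixed.
Early is strictly dominated by Mid, so Firm A never plays it.
Neutral is strictly dominated by Aggressive (it gives Firm A strictly more in every row), so Firm B never plays it.
On the remaining 2×2 (Mid, Late vs Aggressive, Passive):
Let Firm A play Mid with probability p. Expected payoff against Aggressive: 9p + (-3)(1−p) = 12p − 3; against Passive: 7p + 8(1−p) = −p + 8.
Setting these equal: 12p − 3 = −p + 8 ⇒ 13p = 11 ⇒ p = 11/13, and the value is (12)·(11/13) − 3 = 93/13.
For Firm B: with q = P(Aggressive), equating Mid's and Late's payoffs gives 2q + 7 = −11q + 8 ⇒ q = 1/13.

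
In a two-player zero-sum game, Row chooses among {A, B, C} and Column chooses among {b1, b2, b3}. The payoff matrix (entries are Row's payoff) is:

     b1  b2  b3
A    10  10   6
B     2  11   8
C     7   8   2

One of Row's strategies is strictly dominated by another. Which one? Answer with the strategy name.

C

A gives a strictly higher payoff than C against every column: 10 > 7, 10 > 8, 6 > 2.
So C is strictly dominated and Row never plays it.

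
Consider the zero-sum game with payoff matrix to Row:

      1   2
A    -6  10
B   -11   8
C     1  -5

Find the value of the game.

Row minima: A → -6, B → -11, C → -5; maximin = -5.
Column maxima: 1 → 1, 2 → 10; minimax = 1.
-5 ≠ 1, so there is no saddle point; optimal play is mixed.
B is strictly dominated by A, so Row never plays it.
On the remaining 2×2 (A, C vs 1, 2):
Let Row play A with probability p. Expected payoff against 1: (-6)p + 1(1−p) = −7p + 1; against 2: 10p + (-5)(1−p) = 15p − 5.
Setting these equal: −7p + 1 = 15p − 5 ⇒ −22p = -6 ⇒ p = 3/11, and the value is (-7)·(3/11) + 1 = -10/11.
For Column: with q = P(1), equating A's and C's payoffs gives −16q + 10 = 6q − 5 ⇒ q = 15/22.

-10/11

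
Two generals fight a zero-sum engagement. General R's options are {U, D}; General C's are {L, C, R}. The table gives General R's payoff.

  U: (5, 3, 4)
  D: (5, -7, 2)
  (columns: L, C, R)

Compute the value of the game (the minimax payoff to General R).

Row minima: U → 3, D → -7; maximin = 3.
Column maxima: L → 5, C → 3, R → 4; minimax = 3.
Since maximin = minimax = 3, there is a saddle point and the value is 3.

3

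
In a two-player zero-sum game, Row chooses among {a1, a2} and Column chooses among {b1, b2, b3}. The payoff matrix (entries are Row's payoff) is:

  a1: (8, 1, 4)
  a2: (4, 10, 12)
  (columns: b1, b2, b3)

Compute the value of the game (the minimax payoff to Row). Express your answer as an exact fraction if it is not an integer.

76/13

Row minima: a1 → 1, a2 → 4; maximin = 4.
Column maxima: b1 → 8, b2 → 10, b3 → 12; minimax = 8.
4 ≠ 8, so there is no saddle point; optimal play is mixed.
b3 is strictly dominated by b2 (it gives Row strictly more in every row), so Column never plays it.
On the remaining 2×2 (a1, a2 vs b1, b2):
Let Row play a1 with probability p. Expected payoff against b1: 8p + 4(1−p) = 4p + 4; against b2: 1p + 10(1−p) = −9p + 10.
Setting these equal: 4p + 4 = −9p + 10 ⇒ 13p = 6 ⇒ p = 6/13, and the value is (4)·(6/13) + 4 = 76/13.
For Column: with q = P(b1), equating a1's and a2's payoffs gives 7q + 1 = −6q + 10 ⇒ q = 9/13.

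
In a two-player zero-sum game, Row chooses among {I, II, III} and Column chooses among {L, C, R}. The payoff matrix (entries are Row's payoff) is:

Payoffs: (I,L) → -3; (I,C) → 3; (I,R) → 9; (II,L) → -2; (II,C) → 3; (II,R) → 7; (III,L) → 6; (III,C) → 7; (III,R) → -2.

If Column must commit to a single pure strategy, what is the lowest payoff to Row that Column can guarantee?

Column maxima: L → 6, C → 7, R → 9.
The smallest of these is 6.

6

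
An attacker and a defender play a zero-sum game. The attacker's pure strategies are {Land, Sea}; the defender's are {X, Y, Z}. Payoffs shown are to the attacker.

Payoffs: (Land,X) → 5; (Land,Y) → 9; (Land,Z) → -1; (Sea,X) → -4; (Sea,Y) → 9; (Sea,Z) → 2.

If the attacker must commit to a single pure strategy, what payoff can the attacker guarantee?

-1

Row minima: Land → -1, Sea → -4.
The best of these is -1.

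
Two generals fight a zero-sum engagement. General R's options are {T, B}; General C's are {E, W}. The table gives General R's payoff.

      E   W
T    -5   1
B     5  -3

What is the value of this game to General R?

-5/7

Row minima: T → -5, B → -3; maximin = -3.
Column maxima: E → 5, W → 1; minimax = 1.
-3 ≠ 1, so there is no saddle point; optimal play is mixed.
Let General R play T with probability p. Expected payoff against E: (-5)p + 5(1−p) = −10p + 5; against W: 1p + (-3)(1−p) = 4p − 3.
Setting these equal: −10p + 5 = 4p − 3 ⇒ −14p = -8 ⇒ p = 4/7, and the value is (-10)·(4/7) + 5 = -5/7.
For General C: with q = P(E), equating T's and B's payoffs gives −6q + 1 = 8q − 3 ⇒ q = 2/7.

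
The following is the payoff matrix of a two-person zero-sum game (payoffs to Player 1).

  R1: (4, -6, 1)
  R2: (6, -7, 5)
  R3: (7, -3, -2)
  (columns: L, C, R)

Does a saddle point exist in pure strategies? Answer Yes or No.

Yes

Row minima: R1 → -6, R2 → -7, R3 → -3; maximin = -3.
Column maxima: L → 7, C → -3, R → 5; minimax = -3.
maximin = minimax = -3, so a saddle point exists.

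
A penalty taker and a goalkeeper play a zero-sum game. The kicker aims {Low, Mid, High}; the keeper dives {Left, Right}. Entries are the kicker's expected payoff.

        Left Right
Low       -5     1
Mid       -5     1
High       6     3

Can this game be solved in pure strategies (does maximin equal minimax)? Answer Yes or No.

Yes

Row minima: Low → -5, Mid → -5, High → 3; maximin = 3.
Column maxima: Left → 6, Right → 3; minimax = 3.
maximin = minimax = 3, so a saddle point exists.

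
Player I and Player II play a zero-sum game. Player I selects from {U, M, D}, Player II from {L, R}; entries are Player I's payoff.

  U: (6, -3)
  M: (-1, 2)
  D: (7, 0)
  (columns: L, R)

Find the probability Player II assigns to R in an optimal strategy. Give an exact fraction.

Row minima: U → -3, M → -1, D → 0; maximin = 0.
Column maxima: L → 7, R → 2; minimax = 2.
0 ≠ 2, so there is no saddle point; optimal play is mixed.
U is strictly dominated by D, so Player I never plays it.
On the remaining 2×2 (M, D vs L, R):
Let Player I play M with probability p. Expected payoff against L: (-1)p + 7(1−p) = −8p + 7; against R: 2p + 0(1−p) = 2p.
Setting these equal: −8p + 7 = 2p ⇒ −10p = -7 ⇒ p = 7/10, and the value is (-8)·(7/10) + 7 = 7/5.
For Player II: with q = P(L), equating M's and D's payoffs gives −3q + 2 = 7q ⇒ q = 1/5.

4/5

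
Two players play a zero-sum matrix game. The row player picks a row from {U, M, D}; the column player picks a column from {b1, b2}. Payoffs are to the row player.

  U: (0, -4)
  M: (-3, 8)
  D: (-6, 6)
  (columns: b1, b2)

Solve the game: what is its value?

-4/5

Row minima: U → -4, M → -3, D → -6; maximin = -3.
Column maxima: b1 → 0, b2 → 8; minimax = 0.
-3 ≠ 0, so there is no saddle point; optimal play is mixed.
D is strictly dominated by M, so the row player never plays it.
On the remaining 2×2 (U, M vs b1, b2):
Let the row player play U with probability p. Expected payoff against b1: 0p + (-3)(1−p) = 3p − 3; against b2: (-4)p + 8(1−p) = −12p + 8.
Setting these equal: 3p − 3 = −12p + 8 ⇒ 15p = 11 ⇒ p = 11/15, and the value is (3)·(11/15) − 3 = -4/5.
For the column player: with q = P(b1), equating U's and M's payoffs gives 4q − 4 = −11q + 8 ⇒ q = 4/5.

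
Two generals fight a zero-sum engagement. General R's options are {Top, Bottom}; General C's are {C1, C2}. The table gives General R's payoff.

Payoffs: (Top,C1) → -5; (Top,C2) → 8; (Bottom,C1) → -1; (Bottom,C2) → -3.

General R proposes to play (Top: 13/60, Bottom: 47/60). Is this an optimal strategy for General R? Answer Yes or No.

Against C1 this mix gives (13/60)·(-5) + (47/60)·(-1) = -28/15.
Against C2 this mix gives (13/60)·8 + (47/60)·(-3) = -37/60.
General C will play C1, holding General R to -28/15. Shifting weight toward the row that does better against C1 would raise this floor (the equalizing mix achieves -23/15 against both C1 and C2), so the proposed strategy is not optimal.

No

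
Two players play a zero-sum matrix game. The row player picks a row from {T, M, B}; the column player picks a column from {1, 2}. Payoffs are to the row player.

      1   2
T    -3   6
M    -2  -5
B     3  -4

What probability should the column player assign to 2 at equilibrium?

Row minima: T → -3, M → -5, B → -4; maximin = -3.
Column maxima: 1 → 3, 2 → 6; minimax = 3.
-3 ≠ 3, so there is no saddle point; optimal play is mixed.
M is strictly dominated by B, so the row player never plays it.
On the remaining 2×2 (T, B vs 1, 2):
Let the row player play T with probability p. Expected payoff against 1: (-3)p + 3(1−p) = −6p + 3; against 2: 6p + (-4)(1−p) = 10p − 4.
Setting these equal: −6p + 3 = 10p − 4 ⇒ −16p = -7 ⇒ p = 7/16, and the value is (-6)·(7/16) + 3 = 3/8.
For the column player: with q = P(1), equating T's and B's payoffs gives −9q + 6 = 7q − 4 ⇒ q = 5/8.

3/8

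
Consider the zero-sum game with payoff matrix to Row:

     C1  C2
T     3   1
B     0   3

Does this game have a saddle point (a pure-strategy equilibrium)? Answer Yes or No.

No

Row minima: T → 1, B → 0; maximin = 1.
Column maxima: C1 → 3, C2 → 3; minimax = 3.
1 ≠ 3, so no pure-strategy equilibrium exists.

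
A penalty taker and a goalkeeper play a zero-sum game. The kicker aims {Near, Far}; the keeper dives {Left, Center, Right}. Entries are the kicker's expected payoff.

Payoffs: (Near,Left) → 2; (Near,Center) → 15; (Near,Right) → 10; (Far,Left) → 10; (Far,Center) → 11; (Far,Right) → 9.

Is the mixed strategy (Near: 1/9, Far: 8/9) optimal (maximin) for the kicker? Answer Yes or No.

Against Left this mix gives (1/9)·2 + (8/9)·10 = 82/9.
Against Center this mix gives (1/9)·15 + (8/9)·11 = 103/9.
Against Right this mix gives (1/9)·10 + (8/9)·9 = 82/9.
All of the keeper's active replies (Left, Right) yield 82/9, and no column does worse for the kicker. The mix makes the keeper indifferent and guarantees 82/9, so it is optimal.

Yes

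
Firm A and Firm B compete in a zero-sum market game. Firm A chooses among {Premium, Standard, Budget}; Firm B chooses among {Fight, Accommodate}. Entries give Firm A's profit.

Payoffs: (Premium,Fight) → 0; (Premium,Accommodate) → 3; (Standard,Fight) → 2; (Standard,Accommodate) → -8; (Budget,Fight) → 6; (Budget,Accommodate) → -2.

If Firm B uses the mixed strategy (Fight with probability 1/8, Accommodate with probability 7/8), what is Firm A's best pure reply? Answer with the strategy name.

Premium

Expected payoff of Premium: (1/8)·0 + (7/8)·3 = 21/8.
Expected payoff of Standard: (1/8)·2 + (7/8)·(-8) = -27/4.
Expected payoff of Budget: (1/8)·6 + (7/8)·(-2) = -1.
The largest is 21/8, so Firm A's best response is Premium.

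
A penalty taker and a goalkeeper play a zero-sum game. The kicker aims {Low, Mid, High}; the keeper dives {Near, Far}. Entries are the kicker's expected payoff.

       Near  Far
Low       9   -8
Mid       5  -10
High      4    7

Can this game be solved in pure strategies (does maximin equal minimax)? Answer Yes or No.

No

Row minima: Low → -8, Mid → -10, High → 4; maximin = 4.
Column maxima: Near → 9, Far → 7; minimax = 7.
4 ≠ 7, so no pure-strategy equilibrium exists.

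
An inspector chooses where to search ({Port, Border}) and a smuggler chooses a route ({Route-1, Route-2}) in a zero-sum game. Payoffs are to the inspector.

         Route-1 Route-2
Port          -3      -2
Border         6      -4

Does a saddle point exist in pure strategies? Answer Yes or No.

Row minima: Port → -3, Border → -4; maximin = -3.
Column maxima: Route-1 → 6, Route-2 → -2; minimax = -2.
-3 ≠ -2, so no pure-strategy equilibrium exists.

No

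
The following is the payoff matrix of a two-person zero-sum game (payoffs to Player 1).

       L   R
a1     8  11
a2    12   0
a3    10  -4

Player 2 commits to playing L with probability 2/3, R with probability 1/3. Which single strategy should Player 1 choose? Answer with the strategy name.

a1

Expected payoff of a1: (2/3)·8 + (1/3)·11 = 9.
Expected payoff of a2: (2/3)·12 + (1/3)·0 = 8.
Expected payoff of a3: (2/3)·10 + (1/3)·(-4) = 16/3.
The largest is 9, so Player 1's best response is a1.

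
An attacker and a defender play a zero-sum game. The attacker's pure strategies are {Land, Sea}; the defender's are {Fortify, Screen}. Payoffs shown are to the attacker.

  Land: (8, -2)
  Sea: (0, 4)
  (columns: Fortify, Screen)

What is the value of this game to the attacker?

16/7

Row minima: Land → -2, Sea → 0; maximin = 0.
Column maxima: Fortify → 8, Screen → 4; minimax = 4.
0 ≠ 4, so there is no saddle point; optimal play is mixed.
Let the attacker play Land with probability p. Expected payoff against Fortify: 8p + 0(1−p) = 8p; against Screen: (-2)p + 4(1−p) = −6p + 4.
Setting these equal: 8p = −6p + 4 ⇒ 14p = 4 ⇒ p = 2/7, and the value is (8)·(2/7) = 16/7.
For the defender: with q = P(Fortify), equating Land's and Sea's payoffs gives 10q − 2 = −4q + 4 ⇒ q = 3/7.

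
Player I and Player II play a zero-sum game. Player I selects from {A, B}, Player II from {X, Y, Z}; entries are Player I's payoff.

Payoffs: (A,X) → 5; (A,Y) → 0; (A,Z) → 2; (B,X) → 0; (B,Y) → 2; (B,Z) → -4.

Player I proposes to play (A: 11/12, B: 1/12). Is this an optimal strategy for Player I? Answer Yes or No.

Against X this mix gives (11/12)·5 + (1/12)·0 = 55/12.
Against Y this mix gives (11/12)·0 + (1/12)·2 = 1/6.
Against Z this mix gives (11/12)·2 + (1/12)·(-4) = 3/2.
Player II will play Y, holding Player I to 1/6. Shifting weight toward the row that does better against Y would raise this floor (the equalizing mix achieves 1/2 against both Y and Z), so the proposed strategy is not optimal.

No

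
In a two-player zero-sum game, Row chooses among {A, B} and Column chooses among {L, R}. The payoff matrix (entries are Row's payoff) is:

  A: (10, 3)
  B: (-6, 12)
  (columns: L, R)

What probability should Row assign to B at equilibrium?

Row minima: A → 3, B → -6; maximin = 3.
Column maxima: L → 10, R → 12; minimax = 10.
3 ≠ 10, so there is no saddle point; optimal play is mixed.
Let Row play A with probability p. Expected payoff against L: 10p + (-6)(1−p) = 16p − 6; against R: 3p + 12(1−p) = −9p + 12.
Setting these equal: 16p − 6 = −9p + 12 ⇒ 25p = 18 ⇒ p = 18/25, and the value is (16)·(18/25) − 6 = 138/25.
For Column: with q = P(L), equating A's and B's payoffs gives 7q + 3 = −18q + 12 ⇒ q = 9/25.

7/25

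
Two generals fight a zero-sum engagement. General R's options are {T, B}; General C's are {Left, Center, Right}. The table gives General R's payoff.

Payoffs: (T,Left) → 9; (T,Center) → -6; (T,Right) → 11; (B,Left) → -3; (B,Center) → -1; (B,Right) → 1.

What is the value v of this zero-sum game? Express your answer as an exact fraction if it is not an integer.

-27/17

Row minima: T → -6, B → -3; maximin = -3.
Column maxima: Left → 9, Center → -1, Right → 11; minimax = -1.
-3 ≠ -1, so there is no saddle point; optimal play is mixed.
Right is strictly dominated by Left (it gives General R strictly more in every row), so General C never plays it.
On the remaining 2×2 (T, B vs Left, Center):
Let General R play T with probability p. Expected payoff against Left: 9p + (-3)(1−p) = 12p − 3; against Center: (-6)p + (-1)(1−p) = −5p − 1.
Setting these equal: 12p − 3 = −5p − 1 ⇒ 17p = 2 ⇒ p = 2/17, and the value is (12)·(2/17) − 3 = -27/17.
For General C: with q = P(Left), equating T's and B's payoffs gives 15q − 6 = −2q − 1 ⇒ q = 5/17.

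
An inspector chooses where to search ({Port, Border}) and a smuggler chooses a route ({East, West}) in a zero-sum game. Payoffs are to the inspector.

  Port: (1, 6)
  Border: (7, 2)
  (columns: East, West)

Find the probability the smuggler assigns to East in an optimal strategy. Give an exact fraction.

2/5

Row minima: Port → 1, Border → 2; maximin = 2.
Column maxima: East → 7, West → 6; minimax = 6.
2 ≠ 6, so there is no saddle point; optimal play is mixed.
Let the inspector play Port with probability p. Expected payoff against East: 1p + 7(1−p) = −6p + 7; against West: 6p + 2(1−p) = 4p + 2.
Setting these equal: −6p + 7 = 4p + 2 ⇒ −10p = -5 ⇒ p = 1/2, and the value is (-6)·(1/2) + 7 = 4.
For the smuggler: with q = P(East), equating Port's and Border's payoffs gives −5q + 6 = 5q + 2 ⇒ q = 2/5.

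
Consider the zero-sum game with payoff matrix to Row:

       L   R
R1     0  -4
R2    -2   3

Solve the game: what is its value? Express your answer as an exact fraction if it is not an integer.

-8/9

Row minima: R1 → -4, R2 → -2; maximin = -2.
Column maxima: L → 0, R → 3; minimax = 0.
-2 ≠ 0, so there is no saddle point; optimal play is mixed.
Let Row play R1 with probability p. Expected payoff against L: 0p + (-2)(1−p) = 2p − 2; against R: (-4)p + 3(1−p) = −7p + 3.
Setting these equal: 2p − 2 = −7p + 3 ⇒ 9p = 5 ⇒ p = 5/9, and the value is (2)·(5/9) − 2 = -8/9.
For Column: with q = P(L), equating R1's and R2's payoffs gives 4q − 4 = −5q + 3 ⇒ q = 7/9.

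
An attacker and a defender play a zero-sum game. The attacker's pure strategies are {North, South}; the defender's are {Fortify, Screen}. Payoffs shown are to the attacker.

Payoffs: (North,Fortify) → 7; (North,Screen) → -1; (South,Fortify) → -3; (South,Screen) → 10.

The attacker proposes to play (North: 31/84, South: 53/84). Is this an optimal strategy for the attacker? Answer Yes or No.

No

Against Fortify this mix gives (31/84)·7 + (53/84)·(-3) = 29/42.
Against Screen this mix gives (31/84)·(-1) + (53/84)·10 = 499/84.
The defender will play Fortify, holding the attacker to 29/42. Shifting weight toward the row that does better against Fortify would raise this floor (the equalizing mix achieves 67/21 against both Fortify and Screen), so the proposed strategy is not optimal.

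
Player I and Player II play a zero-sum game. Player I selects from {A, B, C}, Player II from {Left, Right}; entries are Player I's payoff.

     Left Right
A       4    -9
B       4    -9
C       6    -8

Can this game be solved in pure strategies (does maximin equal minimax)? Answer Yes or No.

Row minima: A → -9, B → -9, C → -8; maximin = -8.
Column maxima: Left → 6, Right → -8; minimax = -8.
maximin = minimax = -8, so a saddle point exists.

Yes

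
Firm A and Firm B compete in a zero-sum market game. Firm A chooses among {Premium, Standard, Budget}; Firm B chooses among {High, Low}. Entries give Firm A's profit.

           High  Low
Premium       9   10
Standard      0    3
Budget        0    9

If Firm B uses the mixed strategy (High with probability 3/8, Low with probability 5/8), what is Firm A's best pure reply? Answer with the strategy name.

Premium

Expected payoff of Premium: (3/8)·9 + (5/8)·10 = 77/8.
Expected payoff of Standard: (3/8)·0 + (5/8)·3 = 15/8.
Expected payoff of Budget: (3/8)·0 + (5/8)·9 = 45/8.
The largest is 77/8, so Firm A's best response is Premium.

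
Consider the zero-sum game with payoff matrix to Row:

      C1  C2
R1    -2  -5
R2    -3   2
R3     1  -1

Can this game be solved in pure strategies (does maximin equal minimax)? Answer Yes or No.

Row minima: R1 → -5, R2 → -3, R3 → -1; maximin = -1.
Column maxima: C1 → 1, C2 → 2; minimax = 1.
-1 ≠ 1, so no pure-strategy equilibrium exists.

No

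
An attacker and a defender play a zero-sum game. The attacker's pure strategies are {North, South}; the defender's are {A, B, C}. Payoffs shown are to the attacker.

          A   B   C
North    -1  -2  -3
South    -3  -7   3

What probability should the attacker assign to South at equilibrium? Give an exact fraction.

1/11

Row minima: North → -3, South → -7; maximin = -3.
Column maxima: A → -1, B → -2, C → 3; minimax = -2.
-3 ≠ -2, so there is no saddle point; optimal play is mixed.
A is strictly dominated by B (it gives the attacker strictly more in every row), so the defender never plays it.
On the remaining 2×2 (North, South vs B, C):
Let the attacker play North with probability p. Expected payoff against B: (-2)p + (-7)(1−p) = 5p − 7; against C: (-3)p + 3(1−p) = −6p + 3.
Setting these equal: 5p − 7 = −6p + 3 ⇒ 11p = 10 ⇒ p = 10/11, and the value is (5)·(10/11) − 7 = -27/11.
For the defender: with q = P(B), equating North's and South's payoffs gives q − 3 = −10q + 3 ⇒ q = 6/11.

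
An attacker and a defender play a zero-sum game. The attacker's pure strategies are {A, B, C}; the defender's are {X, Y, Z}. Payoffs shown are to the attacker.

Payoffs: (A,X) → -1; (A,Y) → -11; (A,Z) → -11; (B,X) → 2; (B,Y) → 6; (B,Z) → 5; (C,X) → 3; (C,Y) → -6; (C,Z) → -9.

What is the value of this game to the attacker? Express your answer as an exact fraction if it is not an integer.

Row minima: A → -11, B → 2, C → -9; maximin = 2.
Column maxima: X → 3, Y → 6, Z → 5; minimax = 3.
2 ≠ 3, so there is no saddle point; optimal play is mixed.
A is strictly dominated by B, so the attacker never plays it.
With A eliminated, Y is strictly dominated by Z (it gives the attacker strictly more in every remaining row), so the defender never plays it.
On the remaining 2×2 (B, C vs X, Z):
Let the attacker play B with probability p. Expected payoff against X: 2p + 3(1−p) = −p + 3; against Z: 5p + (-9)(1−p) = 14p − 9.
Setting these equal: −p + 3 = 14p − 9 ⇒ −15p = -12 ⇒ p = 4/5, and the value is (-1)·(4/5) + 3 = 11/5.
For the defender: with q = P(X), equating B's and C's payoffs gives −3q + 5 = 12q − 9 ⇒ q = 14/15.

11/5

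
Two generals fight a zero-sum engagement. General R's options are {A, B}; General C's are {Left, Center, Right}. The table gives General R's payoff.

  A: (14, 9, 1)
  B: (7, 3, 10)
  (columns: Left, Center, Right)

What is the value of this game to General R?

29/5

Row minima: A → 1, B → 3; maximin = 3.
Column maxima: Left → 14, Center → 9, Right → 10; minimax = 9.
3 ≠ 9, so there is no saddle point; optimal play is mixed.
Left is strictly dominated by Center (it gives General R strictly more in every row), so General C never plays it.
On the remaining 2×2 (A, B vs Center, Right):
Let General R play A with probability p. Expected payoff against Center: 9p + 3(1−p) = 6p + 3; against Right: 1p + 10(1−p) = −9p + 10.
Setting these equal: 6p + 3 = −9p + 10 ⇒ 15p = 7 ⇒ p = 7/15, and the value is (6)·(7/15) + 3 = 29/5.
For General C: with q = P(Center), equating A's and B's payoffs gives 8q + 1 = −7q + 10 ⇒ q = 3/5.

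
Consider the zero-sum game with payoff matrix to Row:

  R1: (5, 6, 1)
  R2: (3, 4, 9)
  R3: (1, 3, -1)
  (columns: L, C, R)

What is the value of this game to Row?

21/5

Row minima: R1 → 1, R2 → 3, R3 → -1; maximin = 3.
Column maxima: L → 5, C → 6, R → 9; minimax = 5.
3 ≠ 5, so there is no saddle point; optimal play is mixed.
R3 is strictly dominated by R1, so Row never plays it.
C is strictly dominated by L (it gives Row strictly more in every row), so Column never plays it.
On the remaining 2×2 (R1, R2 vs L, R):
Let Row play R1 with probability p. Expected payoff against L: 5p + 3(1−p) = 2p + 3; against R: 1p + 9(1−p) = −8p + 9.
Setting these equal: 2p + 3 = −8p + 9 ⇒ 10p = 6 ⇒ p = 3/5, and the value is (2)·(3/5) + 3 = 21/5.
For Column: with q = P(L), equating R1's and R2's payoffs gives 4q + 1 = −6q + 9 ⇒ q = 4/5.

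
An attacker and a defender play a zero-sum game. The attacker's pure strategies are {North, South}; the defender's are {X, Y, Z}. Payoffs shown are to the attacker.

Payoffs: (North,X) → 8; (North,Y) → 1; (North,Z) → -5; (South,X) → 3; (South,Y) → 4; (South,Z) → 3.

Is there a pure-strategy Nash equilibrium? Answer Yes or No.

Yes

Row minima: North → -5, South → 3; maximin = 3.
Column maxima: X → 8, Y → 4, Z → 3; minimax = 3.
maximin = minimax = 3, so a saddle point exists.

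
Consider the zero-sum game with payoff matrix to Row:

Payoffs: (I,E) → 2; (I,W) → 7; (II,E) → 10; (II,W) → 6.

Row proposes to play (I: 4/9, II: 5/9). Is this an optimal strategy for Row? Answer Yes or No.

Yes

Against E this mix gives (4/9)·2 + (5/9)·10 = 58/9.
Against W this mix gives (4/9)·7 + (5/9)·6 = 58/9.
All of Column's active replies (E, W) yield 58/9, and no column does worse for Row. The mix makes Column indifferent and guarantees 58/9, so it is optimal.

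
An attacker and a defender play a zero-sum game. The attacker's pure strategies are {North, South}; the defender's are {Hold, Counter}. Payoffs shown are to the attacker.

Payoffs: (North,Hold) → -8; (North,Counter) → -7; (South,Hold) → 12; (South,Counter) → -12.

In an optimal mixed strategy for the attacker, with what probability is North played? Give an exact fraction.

Row minima: North → -8, South → -12; maximin = -8.
Column maxima: Hold → 12, Counter → -7; minimax = -7.
-8 ≠ -7, so there is no saddle point; optimal play is mixed.
Let the attacker play North with probability p. Expected payoff against Hold: (-8)p + 12(1−p) = −20p + 12; against Counter: (-7)p + (-12)(1−p) = 5p − 12.
Setting these equal: −20p + 12 = 5p − 12 ⇒ −25p = -24 ⇒ p = 24/25, and the value is (-20)·(24/25) + 12 = -36/5.
For the defender: with q = P(Hold), equating North's and South's payoffs gives −q − 7 = 24q − 12 ⇒ q = 1/5.

24/25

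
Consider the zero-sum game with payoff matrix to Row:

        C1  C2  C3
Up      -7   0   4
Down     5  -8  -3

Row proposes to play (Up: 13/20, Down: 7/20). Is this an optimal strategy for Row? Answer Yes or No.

Yes

Against C1 this mix gives (13/20)·(-7) + (7/20)·5 = -14/5.
Against C2 this mix gives (13/20)·0 + (7/20)·(-8) = -14/5.
Against C3 this mix gives (13/20)·4 + (7/20)·(-3) = 31/20.
All of Column's active replies (C1, C2) yield -14/5, and no column does worse for Row. The mix makes Column indifferent and guarantees -14/5, so it is optimal.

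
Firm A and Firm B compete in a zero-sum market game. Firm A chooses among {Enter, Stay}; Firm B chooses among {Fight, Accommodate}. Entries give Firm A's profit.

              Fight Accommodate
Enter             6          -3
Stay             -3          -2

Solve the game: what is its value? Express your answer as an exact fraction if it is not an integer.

-21/10

Row minima: Enter → -3, Stay → -3; maximin = -3.
Column maxima: Fight → 6, Accommodate → -2; minimax = -2.
-3 ≠ -2, so there is no saddle point; optimal play is mixed.
Let Firm A play Enter with probability p. Expected payoff against Fight: 6p + (-3)(1−p) = 9p − 3; against Accommodate: (-3)p + (-2)(1−p) = −p − 2.
Setting these equal: 9p − 3 = −p − 2 ⇒ 10p = 1 ⇒ p = 1/10, and the value is (9)·(1/10) − 3 = -21/10.
For Firm B: with q = P(Fight), equating Enter's and Stay's payoffs gives 9q − 3 = −q − 2 ⇒ q = 1/10.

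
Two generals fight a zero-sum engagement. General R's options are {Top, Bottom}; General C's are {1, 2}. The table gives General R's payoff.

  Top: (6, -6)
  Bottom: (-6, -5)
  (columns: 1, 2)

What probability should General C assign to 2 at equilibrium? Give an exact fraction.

Row minima: Top → -6, Bottom → -6; maximin = -6.
Column maxima: 1 → 6, 2 → -5; minimax = -5.
-6 ≠ -5, so there is no saddle point; optimal play is mixed.
Let General R play Top with probability p. Expected payoff against 1: 6p + (-6)(1−p) = 12p − 6; against 2: (-6)p + (-5)(1−p) = −p − 5.
Setting these equal: 12p − 6 = −p − 5 ⇒ 13p = 1 ⇒ p = 1/13, and the value is (12)·(1/13) − 6 = -66/13.
For General C: with q = P(1), equating Top's and Bottom's payoffs gives 12q − 6 = −q − 5 ⇒ q = 1/13.

12/13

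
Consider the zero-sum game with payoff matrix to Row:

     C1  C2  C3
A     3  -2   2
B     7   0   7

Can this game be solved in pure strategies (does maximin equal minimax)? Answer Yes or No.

Row minima: A → -2, B → 0; maximin = 0.
Column maxima: C1 → 7, C2 → 0, C3 → 7; minimax = 0.
maximin = minimax = 0, so a saddle point exists.

Yes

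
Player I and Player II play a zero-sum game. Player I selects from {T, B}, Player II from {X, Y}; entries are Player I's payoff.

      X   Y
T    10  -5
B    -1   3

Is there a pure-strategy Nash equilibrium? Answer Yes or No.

No

Row minima: T → -5, B → -1; maximin = -1.
Column maxima: X → 10, Y → 3; minimax = 3.
-1 ≠ 3, so no pure-strategy equilibrium exists.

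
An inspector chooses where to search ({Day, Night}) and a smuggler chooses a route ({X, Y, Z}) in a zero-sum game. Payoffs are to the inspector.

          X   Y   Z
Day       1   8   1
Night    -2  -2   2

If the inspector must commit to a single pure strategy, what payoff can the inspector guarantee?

Row minima: Day → 1, Night → -2.
The best of these is 1.

1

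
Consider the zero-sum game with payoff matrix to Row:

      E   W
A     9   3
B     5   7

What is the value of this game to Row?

Row minima: A → 3, B → 5; maximin = 5.
Column maxima: E → 9, W → 7; minimax = 7.
5 ≠ 7, so there is no saddle point; optimal play is mixed.
Let Row play A with probability p. Expected payoff against E: 9p + 5(1−p) = 4p + 5; against W: 3p + 7(1−p) = −4p + 7.
Setting these equal: 4p + 5 = −4p + 7 ⇒ 8p = 2 ⇒ p = 1/4, and the value is (4)·(1/4) + 5 = 6.
For Column: with q = P(E), equating A's and B's payoffs gives 6q + 3 = −2q + 7 ⇒ q = 1/2.

6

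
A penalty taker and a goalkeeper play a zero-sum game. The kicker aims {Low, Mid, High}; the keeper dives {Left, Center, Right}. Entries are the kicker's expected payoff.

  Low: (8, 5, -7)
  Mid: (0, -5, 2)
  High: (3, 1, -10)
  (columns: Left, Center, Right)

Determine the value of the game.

-25/19

Row minima: Low → -7, Mid → -5, High → -10; maximin = -5.
Column maxima: Left → 8, Center → 5, Right → 2; minimax = 2.
-5 ≠ 2, so there is no saddle point; optimal play is mixed.
High is strictly dominated by Low, so the kicker never plays it.
Left is strictly dominated by Center (it gives the kicker strictly more in every row), so the keeper never plays it.
On the remaining 2×2 (Low, Mid vs Center, Right):
Let the kicker play Low with probability p. Expected payoff against Center: 5p + (-5)(1−p) = 10p − 5; against Right: (-7)p + 2(1−p) = −9p + 2.
Setting these equal: 10p − 5 = −9p + 2 ⇒ 19p = 7 ⇒ p = 7/19, and the value is (10)·(7/19) − 5 = -25/19.
For the keeper: with q = P(Center), equating Low's and Mid's payoffs gives 12q − 7 = −7q + 2 ⇒ q = 9/19.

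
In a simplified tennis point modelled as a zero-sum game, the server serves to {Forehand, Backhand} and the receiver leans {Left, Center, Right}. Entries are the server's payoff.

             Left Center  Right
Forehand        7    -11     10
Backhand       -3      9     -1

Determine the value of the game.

1

Row minima: Forehand → -11, Backhand → -3; maximin = -3.
Column maxima: Left → 7, Center → 9, Right → 10; minimax = 7.
-3 ≠ 7, so there is no saddle point; optimal play is mixed.
Right is strictly dominated by Left (it gives the server strictly more in every row), so the receiver never plays it.
On the remaining 2×2 (Forehand, Backhand vs Left, Center):
Let the server play Forehand with probability p. Expected payoff against Left: 7p + (-3)(1−p) = 10p − 3; against Center: (-11)p + 9(1−p) = −20p + 9.
Setting these equal: 10p − 3 = −20p + 9 ⇒ 30p = 12 ⇒ p = 2/5, and the value is (10)·(2/5) − 3 = 1.
For the receiver: with q = P(Left), equating Forehand's and Backhand's payoffs gives 18q − 11 = −12q + 9 ⇒ q = 2/3.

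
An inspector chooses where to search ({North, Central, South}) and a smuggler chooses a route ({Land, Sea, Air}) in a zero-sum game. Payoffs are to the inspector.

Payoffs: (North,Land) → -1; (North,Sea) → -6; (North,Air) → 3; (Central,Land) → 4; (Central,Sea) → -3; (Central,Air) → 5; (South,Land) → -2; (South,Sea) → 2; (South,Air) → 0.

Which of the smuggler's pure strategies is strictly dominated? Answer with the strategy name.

Air

Land holds the inspector's payoff strictly below Air in every row: -1 < 3, 4 < 5, -2 < 0.
So Air is strictly dominated for the smuggler.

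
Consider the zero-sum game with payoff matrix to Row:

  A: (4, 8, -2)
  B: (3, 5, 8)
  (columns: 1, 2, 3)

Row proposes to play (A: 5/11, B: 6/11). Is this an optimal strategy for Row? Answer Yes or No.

Yes

Against 1 this mix gives (5/11)·4 + (6/11)·3 = 38/11.
Against 2 this mix gives (5/11)·8 + (6/11)·5 = 70/11.
Against 3 this mix gives (5/11)·(-2) + (6/11)·8 = 38/11.
All of Column's active replies (1, 3) yield 38/11, and no column does worse for Row. The mix makes Column indifferent and guarantees 38/11, so it is optimal.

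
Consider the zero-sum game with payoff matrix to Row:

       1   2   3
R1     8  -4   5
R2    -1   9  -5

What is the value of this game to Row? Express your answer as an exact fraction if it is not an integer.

Row minima: R1 → -4, R2 → -5; maximin = -4.
Column maxima: 1 → 8, 2 → 9, 3 → 5; minimax = 5.
-4 ≠ 5, so there is no saddle point; optimal play is mixed.
1 is strictly dominated by 3 (it gives Row strictly more in every row), so Column never plays it.
On the remaining 2×2 (R1, R2 vs 2, 3):
Let Row play R1 with probability p. Expected payoff against 2: (-4)p + 9(1−p) = −13p + 9; against 3: 5p + (-5)(1−p) = 10p − 5.
Setting these equal: −13p + 9 = 10p − 5 ⇒ −23p = -14 ⇒ p = 14/23, and the value is (-13)·(14/23) + 9 = 25/23.
For Column: with q = P(2), equating R1's and R2's payoffs gives −9q + 5 = 14q − 5 ⇒ q = 10/23.

25/23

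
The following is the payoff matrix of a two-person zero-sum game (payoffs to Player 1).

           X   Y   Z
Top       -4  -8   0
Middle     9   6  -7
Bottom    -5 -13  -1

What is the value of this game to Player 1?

-8/3

Row minima: Top → -8, Middle → -7, Bottom → -13; maximin = -7.
Column maxima: X → 9, Y → 6, Z → 0; minimax = 0.
-7 ≠ 0, so there is no saddle point; optimal play is mixed.
Bottom is strictly dominated by Top, so Player 1 never plays it.
X is strictly dominated by Y (it gives Player 1 strictly more in every row), so Player 2 never plays it.
On the remaining 2×2 (Top, Middle vs Y, Z):
Let Player 1 play Top with probability p. Expected payoff against Y: (-8)p + 6(1−p) = −14p + 6; against Z: 0p + (-7)(1−p) = 7p − 7.
Setting these equal: −14p + 6 = 7p − 7 ⇒ −21p = -13 ⇒ p = 13/21, and the value is (-14)·(13/21) + 6 = -8/3.
For Player 2: with q = P(Y), equating Top's and Middle's payoffs gives −8q = 13q − 7 ⇒ q = 1/3.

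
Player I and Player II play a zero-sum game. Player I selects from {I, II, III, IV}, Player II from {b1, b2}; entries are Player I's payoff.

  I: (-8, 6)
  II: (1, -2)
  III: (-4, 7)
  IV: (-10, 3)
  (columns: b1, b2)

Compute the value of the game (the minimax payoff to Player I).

-1/14

Row minima: I → -8, II → -2, III → -4, IV → -10; maximin = -2.
Column maxima: b1 → 1, b2 → 7; minimax = 1.
-2 ≠ 1, so there is no saddle point; optimal play is mixed.
I is strictly dominated by III, so Player I never plays it.
IV is strictly dominated by III, so Player I never plays it.
On the remaining 2×2 (II, III vs b1, b2):
Let Player I play II with probability p. Expected payoff against b1: 1p + (-4)(1−p) = 5p − 4; against b2: (-2)p + 7(1−p) = −9p + 7.
Setting these equal: 5p − 4 = −9p + 7 ⇒ 14p = 11 ⇒ p = 11/14, and the value is (5)·(11/14) − 4 = -1/14.
For Player II: with q = P(b1), equating II's and III's payoffs gives 3q − 2 = −11q + 7 ⇒ q = 9/14.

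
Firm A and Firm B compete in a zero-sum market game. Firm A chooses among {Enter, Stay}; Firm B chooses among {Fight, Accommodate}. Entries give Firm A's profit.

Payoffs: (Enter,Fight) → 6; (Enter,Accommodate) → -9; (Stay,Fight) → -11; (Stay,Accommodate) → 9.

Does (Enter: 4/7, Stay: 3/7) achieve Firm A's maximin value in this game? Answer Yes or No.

Against Fight this mix gives (4/7)·6 + (3/7)·(-11) = -9/7.
Against Accommodate this mix gives (4/7)·(-9) + (3/7)·9 = -9/7.
All of Firm B's active replies (Fight, Accommodate) yield -9/7, and no column does worse for Firm A. The mix makes Firm B indifferent and guarantees -9/7, so it is optimal.

Yes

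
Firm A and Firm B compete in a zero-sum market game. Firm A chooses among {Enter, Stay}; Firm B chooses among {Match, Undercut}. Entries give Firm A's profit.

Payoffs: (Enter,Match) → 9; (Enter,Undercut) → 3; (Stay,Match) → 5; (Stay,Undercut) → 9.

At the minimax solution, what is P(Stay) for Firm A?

3/5

Row minima: Enter → 3, Stay → 5; maximin = 5.
Column maxima: Match → 9, Undercut → 9; minimax = 9.
5 ≠ 9, so there is no saddle point; optimal play is mixed.
Let Firm A play Enter with probability p. Expected payoff against Match: 9p + 5(1−p) = 4p + 5; against Undercut: 3p + 9(1−p) = −6p + 9.
Setting these equal: 4p + 5 = −6p + 9 ⇒ 10p = 4 ⇒ p = 2/5, and the value is (4)·(2/5) + 5 = 33/5.
For Firm B: with q = P(Match), equating Enter's and Stay's payoffs gives 6q + 3 = −4q + 9 ⇒ q = 3/5.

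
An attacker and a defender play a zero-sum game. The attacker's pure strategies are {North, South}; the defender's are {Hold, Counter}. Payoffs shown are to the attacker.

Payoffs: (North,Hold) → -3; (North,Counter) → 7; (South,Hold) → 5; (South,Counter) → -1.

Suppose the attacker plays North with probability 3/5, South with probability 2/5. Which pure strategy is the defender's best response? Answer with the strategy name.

Hold

If the defender plays Hold, the attacker's expected payoff is (3/5)·(-3) + (2/5)·5 = 1/5.
If the defender plays Counter, the attacker's expected payoff is (3/5)·7 + (2/5)·(-1) = 19/5.
The defender minimizes the attacker's payoff; the smallest is 1/5, so the best response is Hold.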